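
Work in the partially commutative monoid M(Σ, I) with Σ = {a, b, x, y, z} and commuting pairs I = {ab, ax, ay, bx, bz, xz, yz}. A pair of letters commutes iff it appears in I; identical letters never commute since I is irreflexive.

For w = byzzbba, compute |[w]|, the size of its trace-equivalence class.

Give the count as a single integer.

piece 0:b — minimal
piece 1:y rests on {0:b}
piece 2:z — minimal
piece 3:z rests on {2:z}
piece 4:b rests on {1:y}
piece 5:b rests on {4:b}
piece 6:a rests on {3:z}
minimal pieces: {0:b, 2:z}
ways to finish when only these pieces remain (= sum over removing one remaining piece with nothing left below it):
  1 left: {5}→1  {6}→1
  2 left: {3,6}→1  {4,5}→1  {5,6}→2
  3 left: {1,4,5}→1  {2,3,6}→1  {3,5,6}→3  {4,5,6}→3
  4 left: {0,1,4,5}→1  {1,4,5,6}→4  {2,3,5,6}→4  {3,4,5,6}→6
  5 left: {0,1,4,5,6}→5  {1,3,4,5,6}→10  {2,3,4,5,6}→10
  placing 0:b first → 20 extensions
  placing 2:z first → 15 extensions
total linear extensions = 35

35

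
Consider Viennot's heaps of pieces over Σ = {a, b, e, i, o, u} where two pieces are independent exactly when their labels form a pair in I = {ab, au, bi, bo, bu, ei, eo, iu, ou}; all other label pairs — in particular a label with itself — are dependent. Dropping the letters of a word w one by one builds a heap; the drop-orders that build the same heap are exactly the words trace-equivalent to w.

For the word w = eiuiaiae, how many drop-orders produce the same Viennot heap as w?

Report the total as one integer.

0(e) covers ∅
1(i) covers ∅
2(u) covers 0:e
3(i) covers 1:i
4(a) covers 0:e, 3:i
5(i) covers 4:a
6(a) covers 5:i
7(e) covers 2:u, 6:a
floor of heap: 0:e, 1:i
completions by unplaced set U, small U first (add the entries for U minus each lowest piece of U):
  |U|=1: {7}:1
  |U|=2: {2,7}:1  {6,7}:1
  |U|=3: {2,6,7}:2  {5,6,7}:1
  |U|=4: {2,5,6,7}:3  {4,5,6,7}:1
  |U|=5: {2,4,5,6,7}:4  {3,4,5,6,7}:1
  |U|=6: {0,2,4,5,6,7}:4  {1,3,4,5,6,7}:1  {2,3,4,5,6,7}:5
  start at 0(e): 6
  start at 1(i): 9
sum over floor = 15

15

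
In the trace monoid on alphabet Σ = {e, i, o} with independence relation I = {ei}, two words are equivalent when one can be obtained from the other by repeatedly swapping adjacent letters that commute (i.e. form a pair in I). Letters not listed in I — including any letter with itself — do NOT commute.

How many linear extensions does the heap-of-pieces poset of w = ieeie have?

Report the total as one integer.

0(i) covers ∅
1(e) covers ∅
2(e) covers 1:e
3(i) covers 0:i
4(e) covers 2:e
floor of heap: 0:i, 1:e
completions by unplaced set U, small U first (add the entries for U minus each lowest piece of U):
  |U|=1: {3}:1  {4}:1
  |U|=2: {0,3}:1  {2,4}:1  {3,4}:2
  |U|=3: {0,3,4}:3  {1,2,4}:1  {2,3,4}:3
  start at 0(i): 4
  start at 1(e): 6
sum over floor = 10

10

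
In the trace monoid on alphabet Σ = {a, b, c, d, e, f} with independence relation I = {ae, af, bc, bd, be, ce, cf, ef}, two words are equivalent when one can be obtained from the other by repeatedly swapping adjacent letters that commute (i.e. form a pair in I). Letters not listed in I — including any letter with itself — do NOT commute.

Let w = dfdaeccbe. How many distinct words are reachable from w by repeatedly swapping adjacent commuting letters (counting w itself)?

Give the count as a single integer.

drop 0:d onto floor
drop 1:f onto {0:d}
drop 2:d onto {1:f}
drop 3:a onto {2:d}
drop 4:e onto {2:d}
drop 5:c onto {3:a}
drop 6:c onto {5:c}
drop 7:b onto {3:a}
drop 8:e onto {4:e}
ground layer = {0:d}
drop-orders for the pieces not yet dropped (sum over which currently-grounded one goes next):
  1 to go: {6} 1  {7} 1  {8} 1
  2 to go: {4,8} 1  {5,6} 1  {6,7} 2  {6,8} 2  {7,8} 2
  3 to go: {4,6,8} 3  {4,7,8} 3  {5,6,7} 3  {5,6,8} 3  {6,7,8} 6
  4 to go: {3,5,6,7} 3  {4,5,6,8} 6  {4,6,7,8} 12  {5,6,7,8} 12
  5 to go: {3,5,6,7,8} 15  {4,5,6,7,8} 30
  6 to go: {3,4,5,6,7,8} 45
  7 to go: {2,3,4,5,6,7,8} 45
  if 0:d drops first: 45 orders

45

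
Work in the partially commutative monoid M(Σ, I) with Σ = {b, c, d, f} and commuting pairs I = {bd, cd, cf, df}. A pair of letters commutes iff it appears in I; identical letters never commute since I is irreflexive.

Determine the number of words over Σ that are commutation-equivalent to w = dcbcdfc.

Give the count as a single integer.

63

piece 0:d — minimal
piece 1:c — minimal
piece 2:b rests on {1:c}
piece 3:c rests on {2:b}
piece 4:d rests on {0:d}
piece 5:f rests on {2:b}
piece 6:c rests on {3:c}
minimal pieces: {0:d, 1:c}
ways to finish when only these pieces remain (= sum over removing one remaining piece with nothing left below it):
  1 left: {4}→1  {5}→1  {6}→1
  2 left: {0,4}→1  {3,6}→1  {4,5}→2  {4,6}→2  {5,6}→2
  3 left: {0,4,5}→3  {0,4,6}→3  {3,4,6}→3  {3,5,6}→3  {4,5,6}→6
  4 left: {0,3,4,6}→6  {0,4,5,6}→12  {2,3,5,6}→3  {3,4,5,6}→12
  5 left: {0,3,4,5,6}→30  {1,2,3,5,6}→3  {2,3,4,5,6}→15
  placing 0:d first → 18 extensions
  placing 1:c first → 45 extensions
total linear extensions = 63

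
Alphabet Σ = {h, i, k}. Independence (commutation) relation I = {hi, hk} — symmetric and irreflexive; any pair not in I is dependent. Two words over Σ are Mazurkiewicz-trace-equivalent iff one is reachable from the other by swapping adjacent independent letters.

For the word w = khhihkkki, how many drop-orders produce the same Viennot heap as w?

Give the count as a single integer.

84

0(k) covers ∅
1(h) covers ∅
2(h) covers 1:h
3(i) covers 0:k
4(h) covers 2:h
5(k) covers 3:i
6(k) covers 5:k
7(k) covers 6:k
8(i) covers 7:k
floor of heap: 0:k, 1:h
completions by unplaced set U, small U first (add the entries for U minus each lowest piece of U):
  |U|=1: {4}:1  {8}:1
  |U|=2: {2,4}:1  {4,8}:2  {7,8}:1
  |U|=3: {1,2,4}:1  {2,4,8}:3  {4,7,8}:3  {6,7,8}:1
  |U|=4: {1,2,4,8}:4  {2,4,7,8}:6  {4,6,7,8}:4  {5,6,7,8}:1
  |U|=5: {1,2,4,7,8}:10  {2,4,6,7,8}:10  {3,5,6,7,8}:1  {4,5,6,7,8}:5
  |U|=6: {0,3,5,6,7,8}:1  {1,2,4,6,7,8}:20  {2,4,5,6,7,8}:15  {3,4,5,6,7,8}:6
  |U|=7: {0,3,4,5,6,7,8}:7  {1,2,4,5,6,7,8}:35  {2,3,4,5,6,7,8}:21
  start at 0(k): 56
  start at 1(h): 28
sum over floor = 84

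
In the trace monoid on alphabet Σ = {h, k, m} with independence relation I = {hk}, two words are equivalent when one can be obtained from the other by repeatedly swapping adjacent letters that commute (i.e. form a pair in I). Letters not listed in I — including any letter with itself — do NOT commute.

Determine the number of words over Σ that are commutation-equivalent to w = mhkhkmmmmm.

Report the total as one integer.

#0=m has no predecessor
#1=h depends on [0:m]
#2=k depends on [0:m]
#3=h depends on [1:h]
#4=k depends on [2:k]
#5=m depends on [3:h, 4:k]
#6=m depends on [5:m]
#7=m depends on [6:m]
#8=m depends on [7:m]
#9=m depends on [8:m]
sources: [0:m]
N(rest) = Σ N(rest − s) over sources s of rest; N(one piece) = 1:
  size 1 → [9]=1
  size 2 → [8,9]=1
  size 3 → [7,8,9]=1
  size 4 → [6,7,8,9]=1
  size 5 → [5,6,7,8,9]=1
  size 6 → [3,5,6,7,8,9]=1  [4,5,6,7,8,9]=1
  size 7 → [1,3,5,6,7,8,9]=1  [2,4,5,6,7,8,9]=1  [3,4,5,6,7,8,9]=2
  size 8 → [1,3,4,5,6,7,8,9]=3  [2,3,4,5,6,7,8,9]=3
  first=0(m) contributes 6

6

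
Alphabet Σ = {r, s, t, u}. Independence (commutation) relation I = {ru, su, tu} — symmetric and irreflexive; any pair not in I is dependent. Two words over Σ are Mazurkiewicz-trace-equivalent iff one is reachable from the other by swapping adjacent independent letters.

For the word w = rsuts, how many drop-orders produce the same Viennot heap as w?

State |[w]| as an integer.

5

piece 0:r — minimal
piece 1:s rests on {0:r}
piece 2:u — minimal
piece 3:t rests on {1:s}
piece 4:s rests on {3:t}
minimal pieces: {0:r, 2:u}
ways to finish when only these pieces remain (= sum over removing one remaining piece with nothing left below it):
  1 left: {2}→1  {4}→1
  2 left: {2,4}→2  {3,4}→1
  3 left: {1,3,4}→1  {2,3,4}→3
  placing 0:r first → 4 extensions
  placing 2:u first → 1 extensions
total linear extensions = 5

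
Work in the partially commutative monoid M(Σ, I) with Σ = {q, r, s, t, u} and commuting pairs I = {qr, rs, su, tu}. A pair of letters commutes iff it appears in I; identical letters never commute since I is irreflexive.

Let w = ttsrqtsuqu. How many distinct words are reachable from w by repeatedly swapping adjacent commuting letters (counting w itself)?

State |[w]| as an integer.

9

piece 0:t — minimal
piece 1:t rests on {0:t}
piece 2:s rests on {1:t}
piece 3:r rests on {1:t}
piece 4:q rests on {2:s}
piece 5:t rests on {3:r, 4:q}
piece 6:s rests on {5:t}
piece 7:u rests on {3:r, 4:q}
piece 8:q rests on {6:s, 7:u}
piece 9:u rests on {8:q}
minimal pieces: {0:t}
ways to finish when only these pieces remain (= sum over removing one remaining piece with nothing left below it):
  1 left: {9}→1
  2 left: {8,9}→1
  3 left: {6,8,9}→1  {7,8,9}→1
  4 left: {5,6,8,9}→1  {6,7,8,9}→2
  5 left: {5,6,7,8,9}→3
  6 left: {3,5,6,7,8,9}→3  {4,5,6,7,8,9}→3
  7 left: {2,4,5,6,7,8,9}→3  {3,4,5,6,7,8,9}→6
  8 left: {2,3,4,5,6,7,8,9}→9
  placing 0:t first → 9 extensions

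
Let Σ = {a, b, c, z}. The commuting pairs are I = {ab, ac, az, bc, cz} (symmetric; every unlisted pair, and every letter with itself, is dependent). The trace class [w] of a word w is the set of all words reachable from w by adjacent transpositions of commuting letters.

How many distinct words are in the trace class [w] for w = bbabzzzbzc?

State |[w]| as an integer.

0(b) covers ∅
1(b) covers 0:b
2(a) covers ∅
3(b) covers 1:b
4(z) covers 3:b
5(z) covers 4:z
6(z) covers 5:z
7(b) covers 6:z
8(z) covers 7:b
9(c) covers ∅
floor of heap: 0:b, 2:a, 9:c
completions by unplaced set U, small U first (add the entries for U minus each lowest piece of U):
  |U|=1: {2}:1  {8}:1  {9}:1
  |U|=2: {2,8}:2  {2,9}:2  {7,8}:1  {8,9}:2
  |U|=3: {2,7,8}:3  {2,8,9}:6  {6,7,8}:1  {7,8,9}:3
  |U|=4: {2,6,7,8}:4  {2,7,8,9}:12  {5,6,7,8}:1  {6,7,8,9}:4
  |U|=5: {2,5,6,7,8}:5  {2,6,7,8,9}:20  {4,5,6,7,8}:1  {5,6,7,8,9}:5
  |U|=6: {2,4,5,6,7,8}:6  {2,5,6,7,8,9}:30  {3,4,5,6,7,8}:1  {4,5,6,7,8,9}:6
  |U|=7: {1,3,4,5,6,7,8}:1  {2,3,4,5,6,7,8}:7  {2,4,5,6,7,8,9}:42  {3,4,5,6,7,8,9}:7
  |U|=8: {0,1,3,4,5,6,7,8}:1  {1,2,3,4,5,6,7,8}:8  {1,3,4,5,6,7,8,9}:8  {2,3,4,5,6,7,8,9}:56
  start at 0(b): 72
  start at 2(a): 9
  start at 9(c): 9
sum over floor = 90

90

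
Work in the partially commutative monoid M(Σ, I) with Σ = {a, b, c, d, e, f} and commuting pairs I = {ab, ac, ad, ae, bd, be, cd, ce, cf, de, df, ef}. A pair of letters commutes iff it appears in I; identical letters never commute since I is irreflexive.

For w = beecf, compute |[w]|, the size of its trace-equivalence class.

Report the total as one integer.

20

0(b) covers ∅
1(e) covers ∅
2(e) covers 1:e
3(c) covers 0:b
4(f) covers 0:b
floor of heap: 0:b, 1:e
completions by unplaced set U, small U first (add the entries for U minus each lowest piece of U):
  |U|=1: {2}:1  {3}:1  {4}:1
  |U|=2: {1,2}:1  {2,3}:2  {2,4}:2  {3,4}:2
  |U|=3: {0,3,4}:2  {1,2,3}:3  {1,2,4}:3  {2,3,4}:6
  start at 0(b): 12
  start at 1(e): 8
sum over floor = 20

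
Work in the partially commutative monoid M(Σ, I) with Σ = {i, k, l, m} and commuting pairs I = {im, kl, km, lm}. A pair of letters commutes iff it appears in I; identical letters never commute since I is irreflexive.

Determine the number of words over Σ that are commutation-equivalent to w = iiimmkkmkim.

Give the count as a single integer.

drop 0:i onto floor
drop 1:i onto {0:i}
drop 2:i onto {1:i}
drop 3:m onto floor
drop 4:m onto {3:m}
drop 5:k onto {2:i}
drop 6:k onto {5:k}
drop 7:m onto {4:m}
drop 8:k onto {6:k}
drop 9:i onto {8:k}
drop 10:m onto {7:m}
ground layer = {0:i, 3:m}
drop-orders for the pieces not yet dropped (sum over which currently-grounded one goes next):
  1 to go: {9} 1  {10} 1
  2 to go: {7,10} 1  {8,9} 1  {9,10} 2
  3 to go: {4,7,10} 1  {6,8,9} 1  {7,9,10} 3  {8,9,10} 3
  4 to go: {3,4,7,10} 1  {4,7,9,10} 4  {5,6,8,9} 1  {6,8,9,10} 4  {7,8,9,10} 6
  5 to go: {2,5,6,8,9} 1  {3,4,7,9,10} 5  {4,7,8,9,10} 10  {5,6,8,9,10} 5  {6,7,8,9,10} 10
  6 to go: {1,2,5,6,8,9} 1  {2,5,6,8,9,10} 6  {3,4,7,8,9,10} 15  {4,6,7,8,9,10} 20  {5,6,7,8,9,10} 15
  7 to go: {0,1,2,5,6,8,9} 1  {1,2,5,6,8,9,10} 7  {2,5,6,7,8,9,10} 21  {3,4,6,7,8,9,10} 35  {4,5,6,7,8,9,10} 35
  8 to go: {0,1,2,5,6,8,9,10} 8  {1,2,5,6,7,8,9,10} 28  {2,4,5,6,7,8,9,10} 56  {3,4,5,6,7,8,9,10} 70
  9 to go: {0,1,2,5,6,7,8,9,10} 36  {1,2,4,5,6,7,8,9,10} 84  {2,3,4,5,6,7,8,9,10} 126
  if 0:i drops first: 210 orders
  if 3:m drops first: 120 orders
heap linearizations: 330

330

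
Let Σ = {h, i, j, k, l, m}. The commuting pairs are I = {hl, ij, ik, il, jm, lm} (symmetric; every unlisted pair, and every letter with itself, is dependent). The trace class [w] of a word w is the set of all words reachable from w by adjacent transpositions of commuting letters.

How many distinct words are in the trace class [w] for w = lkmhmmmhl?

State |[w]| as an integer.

7

#0=l has no predecessor
#1=k depends on [0:l]
#2=m depends on [1:k]
#3=h depends on [2:m]
#4=m depends on [3:h]
#5=m depends on [4:m]
#6=m depends on [5:m]
#7=h depends on [6:m]
#8=l depends on [1:k]
sources: [0:l]
N(rest) = Σ N(rest − s) over sources s of rest; N(one piece) = 1:
  size 1 → [7]=1  [8]=1
  size 2 → [6,7]=1  [7,8]=2
  size 3 → [5,6,7]=1  [6,7,8]=3
  size 4 → [4,5,6,7]=1  [5,6,7,8]=4
  size 5 → [3,4,5,6,7]=1  [4,5,6,7,8]=5
  size 6 → [2,3,4,5,6,7]=1  [3,4,5,6,7,8]=6
  size 7 → [2,3,4,5,6,7,8]=7
  first=0(l) contributes 7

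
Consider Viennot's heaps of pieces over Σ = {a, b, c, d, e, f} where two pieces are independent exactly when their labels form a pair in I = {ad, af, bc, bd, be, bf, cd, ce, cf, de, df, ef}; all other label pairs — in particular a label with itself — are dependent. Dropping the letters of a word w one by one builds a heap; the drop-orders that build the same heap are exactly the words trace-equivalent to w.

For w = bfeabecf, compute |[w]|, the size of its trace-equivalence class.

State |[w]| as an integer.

#0=b has no predecessor
#1=f has no predecessor
#2=e has no predecessor
#3=a depends on [0:b, 2:e]
#4=b depends on [3:a]
#5=e depends on [3:a]
#6=c depends on [3:a]
#7=f depends on [1:f]
sources: [0:b, 1:f, 2:e]
N(rest) = Σ N(rest − s) over sources s of rest; N(one piece) = 1:
  size 1 → [4]=1  [5]=1  [6]=1  [7]=1
  size 2 → [1,7]=1  [4,5]=2  [4,6]=2  [4,7]=2  [5,6]=2  [5,7]=2  [6,7]=2
  size 3 → [1,4,7]=3  [1,5,7]=3  [1,6,7]=3  [4,5,6]=6  [4,5,7]=6  [4,6,7]=6  [5,6,7]=6
  size 4 → [1,4,5,7]=12  [1,4,6,7]=12  [1,5,6,7]=12  [3,4,5,6]=6  [4,5,6,7]=24
  size 5 → [0,3,4,5,6]=6  [1,4,5,6,7]=60  [2,3,4,5,6]=6  [3,4,5,6,7]=30
  size 6 → [0,2,3,4,5,6]=12  [0,3,4,5,6,7]=36  [1,3,4,5,6,7]=90  [2,3,4,5,6,7]=36
  first=0(b) contributes 126
  first=1(f) contributes 84
  first=2(e) contributes 126
|[w]| = 336

336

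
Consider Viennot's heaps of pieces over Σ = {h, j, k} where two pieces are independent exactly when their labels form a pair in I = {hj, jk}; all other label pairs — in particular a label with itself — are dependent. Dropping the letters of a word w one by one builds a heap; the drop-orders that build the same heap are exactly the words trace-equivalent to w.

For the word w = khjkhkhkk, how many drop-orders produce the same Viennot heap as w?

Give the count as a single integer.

9

piece 0:k — minimal
piece 1:h rests on {0:k}
piece 2:j — minimal
piece 3:k rests on {1:h}
piece 4:h rests on {3:k}
piece 5:k rests on {4:h}
piece 6:h rests on {5:k}
piece 7:k rests on {6:h}
piece 8:k rests on {7:k}
minimal pieces: {0:k, 2:j}
ways to finish when only these pieces remain (= sum over removing one remaining piece with nothing left below it):
  1 left: {2}→1  {8}→1
  2 left: {2,8}→2  {7,8}→1
  3 left: {2,7,8}→3  {6,7,8}→1
  4 left: {2,6,7,8}→4  {5,6,7,8}→1
  5 left: {2,5,6,7,8}→5  {4,5,6,7,8}→1
  6 left: {2,4,5,6,7,8}→6  {3,4,5,6,7,8}→1
  7 left: {1,3,4,5,6,7,8}→1  {2,3,4,5,6,7,8}→7
  placing 0:k first → 8 extensions
  placing 2:j first → 1 extensions
total linear extensions = 9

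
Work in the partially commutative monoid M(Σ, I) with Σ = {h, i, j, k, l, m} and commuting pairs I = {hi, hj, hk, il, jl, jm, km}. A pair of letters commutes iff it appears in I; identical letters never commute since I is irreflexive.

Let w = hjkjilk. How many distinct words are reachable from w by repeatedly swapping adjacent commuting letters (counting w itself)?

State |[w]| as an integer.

piece 0:h — minimal
piece 1:j — minimal
piece 2:k rests on {1:j}
piece 3:j rests on {2:k}
piece 4:i rests on {3:j}
piece 5:l rests on {0:h, 2:k}
piece 6:k rests on {4:i, 5:l}
minimal pieces: {0:h, 1:j}
ways to finish when only these pieces remain (= sum over removing one remaining piece with nothing left below it):
  1 left: {6}→1
  2 left: {4,6}→1  {5,6}→1
  3 left: {0,5,6}→1  {3,4,6}→1  {4,5,6}→2
  4 left: {0,4,5,6}→3  {3,4,5,6}→3
  5 left: {0,3,4,5,6}→6  {2,3,4,5,6}→3
  placing 0:h first → 3 extensions
  placing 1:j first → 9 extensions
total linear extensions = 12

12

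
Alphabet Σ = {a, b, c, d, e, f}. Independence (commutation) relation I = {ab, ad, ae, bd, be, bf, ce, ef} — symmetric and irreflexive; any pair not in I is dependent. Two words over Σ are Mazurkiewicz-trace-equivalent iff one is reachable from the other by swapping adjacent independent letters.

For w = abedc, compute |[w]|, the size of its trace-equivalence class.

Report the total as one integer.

0(a) covers ∅
1(b) covers ∅
2(e) covers ∅
3(d) covers 2:e
4(c) covers 0:a, 1:b, 3:d
floor of heap: 0:a, 1:b, 2:e
completions by unplaced set U, small U first (add the entries for U minus each lowest piece of U):
  |U|=1: {4}:1
  |U|=2: {0,4}:1  {1,4}:1  {3,4}:1
  |U|=3: {0,1,4}:2  {0,3,4}:2  {1,3,4}:2  {2,3,4}:1
  start at 0(a): 3
  start at 1(b): 3
  start at 2(e): 6
sum over floor = 12

12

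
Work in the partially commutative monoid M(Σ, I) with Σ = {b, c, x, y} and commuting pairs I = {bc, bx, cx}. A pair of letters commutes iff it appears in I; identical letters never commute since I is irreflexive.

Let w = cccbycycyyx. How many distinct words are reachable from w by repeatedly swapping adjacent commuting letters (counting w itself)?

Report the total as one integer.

4

drop 0:c onto floor
drop 1:c onto {0:c}
drop 2:c onto {1:c}
drop 3:b onto floor
drop 4:y onto {2:c, 3:b}
drop 5:c onto {4:y}
drop 6:y onto {5:c}
drop 7:c onto {6:y}
drop 8:y onto {7:c}
drop 9:y onto {8:y}
drop 10:x onto {9:y}
ground layer = {0:c, 3:b}
drop-orders for the pieces not yet dropped (sum over which currently-grounded one goes next):
  1 to go: {10} 1
  2 to go: {9,10} 1
  3 to go: {8,9,10} 1
  4 to go: {7,8,9,10} 1
  5 to go: {6,7,8,9,10} 1
  6 to go: {5,6,7,8,9,10} 1
  7 to go: {4,5,6,7,8,9,10} 1
  8 to go: {2,4,5,6,7,8,9,10} 1  {3,4,5,6,7,8,9,10} 1
  9 to go: {1,2,4,5,6,7,8,9,10} 1  {2,3,4,5,6,7,8,9,10} 2
  if 0:c drops first: 3 orders
  if 3:b drops first: 1 orders
heap linearizations: 4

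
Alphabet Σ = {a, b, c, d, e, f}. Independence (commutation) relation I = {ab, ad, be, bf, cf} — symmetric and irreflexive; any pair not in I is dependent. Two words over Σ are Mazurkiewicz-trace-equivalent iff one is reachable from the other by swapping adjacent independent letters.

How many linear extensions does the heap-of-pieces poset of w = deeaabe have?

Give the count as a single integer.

6

drop 0:d onto floor
drop 1:e onto {0:d}
drop 2:e onto {1:e}
drop 3:a onto {2:e}
drop 4:a onto {3:a}
drop 5:b onto {0:d}
drop 6:e onto {4:a}
ground layer = {0:d}
drop-orders for the pieces not yet dropped (sum over which currently-grounded one goes next):
  1 to go: {5} 1  {6} 1
  2 to go: {4,6} 1  {5,6} 2
  3 to go: {3,4,6} 1  {4,5,6} 3
  4 to go: {2,3,4,6} 1  {3,4,5,6} 4
  5 to go: {1,2,3,4,6} 1  {2,3,4,5,6} 5
  if 0:d drops first: 6 orders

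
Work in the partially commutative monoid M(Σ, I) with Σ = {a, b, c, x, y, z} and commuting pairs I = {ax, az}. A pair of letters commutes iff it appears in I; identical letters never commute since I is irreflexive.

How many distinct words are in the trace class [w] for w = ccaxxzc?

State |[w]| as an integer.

#0=c has no predecessor
#1=c depends on [0:c]
#2=a depends on [1:c]
#3=x depends on [1:c]
#4=x depends on [3:x]
#5=z depends on [4:x]
#6=c depends on [2:a, 5:z]
sources: [0:c]
N(rest) = Σ N(rest − s) over sources s of rest; N(one piece) = 1:
  size 1 → [6]=1
  size 2 → [2,6]=1  [5,6]=1
  size 3 → [2,5,6]=2  [4,5,6]=1
  size 4 → [2,4,5,6]=3  [3,4,5,6]=1
  size 5 → [2,3,4,5,6]=4
  first=0(c) contributes 4

4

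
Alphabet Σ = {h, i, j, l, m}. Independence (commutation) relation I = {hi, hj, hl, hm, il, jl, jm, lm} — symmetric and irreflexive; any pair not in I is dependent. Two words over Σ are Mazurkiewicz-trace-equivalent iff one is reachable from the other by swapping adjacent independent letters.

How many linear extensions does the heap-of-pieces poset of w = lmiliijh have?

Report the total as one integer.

168

#0=l has no predecessor
#1=m has no predecessor
#2=i depends on [1:m]
#3=l depends on [0:l]
#4=i depends on [2:i]
#5=i depends on [4:i]
#6=j depends on [5:i]
#7=h has no predecessor
sources: [0:l, 1:m, 7:h]
N(rest) = Σ N(rest − s) over sources s of rest; N(one piece) = 1:
  size 1 → [3]=1  [6]=1  [7]=1
  size 2 → [0,3]=1  [3,6]=2  [3,7]=2  [5,6]=1  [6,7]=2
  size 3 → [0,3,6]=3  [0,3,7]=3  [3,5,6]=3  [3,6,7]=6  [4,5,6]=1  [5,6,7]=3
  size 4 → [0,3,5,6]=6  [0,3,6,7]=12  [2,4,5,6]=1  [3,4,5,6]=4  [3,5,6,7]=12  [4,5,6,7]=4
  size 5 → [0,3,4,5,6]=10  [0,3,5,6,7]=30  [1,2,4,5,6]=1  [2,3,4,5,6]=5  [2,4,5,6,7]=5  [3,4,5,6,7]=20
  size 6 → [0,2,3,4,5,6]=15  [0,3,4,5,6,7]=60  [1,2,3,4,5,6]=6  [1,2,4,5,6,7]=6  [2,3,4,5,6,7]=30
  first=0(l) contributes 42
  first=1(m) contributes 105
  first=7(h) contributes 21
|[w]| = 168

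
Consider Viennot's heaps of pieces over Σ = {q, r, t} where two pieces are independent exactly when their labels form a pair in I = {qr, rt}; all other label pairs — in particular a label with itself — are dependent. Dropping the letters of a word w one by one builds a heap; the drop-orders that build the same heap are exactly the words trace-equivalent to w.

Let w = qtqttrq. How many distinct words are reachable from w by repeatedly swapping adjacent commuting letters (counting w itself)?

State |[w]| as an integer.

7

0(q) covers ∅
1(t) covers 0:q
2(q) covers 1:t
3(t) covers 2:q
4(t) covers 3:t
5(r) covers ∅
6(q) covers 4:t
floor of heap: 0:q, 5:r
completions by unplaced set U, small U first (add the entries for U minus each lowest piece of U):
  |U|=1: {5}:1  {6}:1
  |U|=2: {4,6}:1  {5,6}:2
  |U|=3: {3,4,6}:1  {4,5,6}:3
  |U|=4: {2,3,4,6}:1  {3,4,5,6}:4
  |U|=5: {1,2,3,4,6}:1  {2,3,4,5,6}:5
  start at 0(q): 6
  start at 5(r): 1
sum over floor = 7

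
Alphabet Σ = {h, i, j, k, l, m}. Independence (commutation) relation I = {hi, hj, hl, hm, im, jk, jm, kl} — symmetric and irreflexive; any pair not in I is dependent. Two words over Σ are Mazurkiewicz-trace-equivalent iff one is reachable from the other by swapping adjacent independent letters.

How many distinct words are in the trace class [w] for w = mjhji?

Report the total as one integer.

20

0(m) covers ∅
1(j) covers ∅
2(h) covers ∅
3(j) covers 1:j
4(i) covers 3:j
floor of heap: 0:m, 1:j, 2:h
completions by unplaced set U, small U first (add the entries for U minus each lowest piece of U):
  |U|=1: {0}:1  {2}:1  {4}:1
  |U|=2: {0,2}:2  {0,4}:2  {2,4}:2  {3,4}:1
  |U|=3: {0,2,4}:6  {0,3,4}:3  {1,3,4}:1  {2,3,4}:3
  start at 0(m): 4
  start at 1(j): 12
  start at 2(h): 4
sum over floor = 20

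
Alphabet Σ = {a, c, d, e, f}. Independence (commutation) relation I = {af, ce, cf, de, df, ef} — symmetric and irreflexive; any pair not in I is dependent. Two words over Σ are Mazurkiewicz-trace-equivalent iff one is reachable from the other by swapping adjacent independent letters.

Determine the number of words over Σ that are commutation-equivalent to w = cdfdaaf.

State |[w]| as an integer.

21

piece 0:c — minimal
piece 1:d rests on {0:c}
piece 2:f — minimal
piece 3:d rests on {1:d}
piece 4:a rests on {3:d}
piece 5:a rests on {4:a}
piece 6:f rests on {2:f}
minimal pieces: {0:c, 2:f}
ways to finish when only these pieces remain (= sum over removing one remaining piece with nothing left below it):
  1 left: {5}→1  {6}→1
  2 left: {2,6}→1  {4,5}→1  {5,6}→2
  3 left: {2,5,6}→3  {3,4,5}→1  {4,5,6}→3
  4 left: {1,3,4,5}→1  {2,4,5,6}→6  {3,4,5,6}→4
  5 left: {0,1,3,4,5}→1  {1,3,4,5,6}→5  {2,3,4,5,6}→10
  placing 0:c first → 15 extensions
  placing 2:f first → 6 extensions
total linear extensions = 21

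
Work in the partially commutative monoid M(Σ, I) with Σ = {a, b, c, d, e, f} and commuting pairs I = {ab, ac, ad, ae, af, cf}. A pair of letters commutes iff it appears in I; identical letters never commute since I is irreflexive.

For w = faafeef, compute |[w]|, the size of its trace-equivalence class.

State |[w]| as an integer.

21

piece 0:f — minimal
piece 1:a — minimal
piece 2:a rests on {1:a}
piece 3:f rests on {0:f}
piece 4:e rests on {3:f}
piece 5:e rests on {4:e}
piece 6:f rests on {5:e}
minimal pieces: {0:f, 1:a}
ways to finish when only these pieces remain (= sum over removing one remaining piece with nothing left below it):
  1 left: {2}→1  {6}→1
  2 left: {1,2}→1  {2,6}→2  {5,6}→1
  3 left: {1,2,6}→3  {2,5,6}→3  {4,5,6}→1
  4 left: {1,2,5,6}→6  {2,4,5,6}→4  {3,4,5,6}→1
  5 left: {0,3,4,5,6}→1  {1,2,4,5,6}→10  {2,3,4,5,6}→5
  placing 0:f first → 15 extensions
  placing 1:a first → 6 extensions
total linear extensions = 21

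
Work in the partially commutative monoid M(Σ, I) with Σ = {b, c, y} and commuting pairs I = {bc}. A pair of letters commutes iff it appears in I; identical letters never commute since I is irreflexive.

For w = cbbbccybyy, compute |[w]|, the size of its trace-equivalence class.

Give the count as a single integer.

20

piece 0:c — minimal
piece 1:b — minimal
piece 2:b rests on {1:b}
piece 3:b rests on {2:b}
piece 4:c rests on {0:c}
piece 5:c rests on {4:c}
piece 6:y rests on {3:b, 5:c}
piece 7:b rests on {6:y}
piece 8:y rests on {7:b}
piece 9:y rests on {8:y}
minimal pieces: {0:c, 1:b}
ways to finish when only these pieces remain (= sum over removing one remaining piece with nothing left below it):
  1 left: {9}→1
  2 left: {8,9}→1
  3 left: {7,8,9}→1
  4 left: {6,7,8,9}→1
  5 left: {3,6,7,8,9}→1  {5,6,7,8,9}→1
  6 left: {2,3,6,7,8,9}→1  {3,5,6,7,8,9}→2  {4,5,6,7,8,9}→1
  7 left: {0,4,5,6,7,8,9}→1  {1,2,3,6,7,8,9}→1  {2,3,5,6,7,8,9}→3  {3,4,5,6,7,8,9}→3
  8 left: {0,3,4,5,6,7,8,9}→4  {1,2,3,5,6,7,8,9}→4  {2,3,4,5,6,7,8,9}→6
  placing 0:c first → 10 extensions
  placing 1:b first → 10 extensions
total linear extensions = 20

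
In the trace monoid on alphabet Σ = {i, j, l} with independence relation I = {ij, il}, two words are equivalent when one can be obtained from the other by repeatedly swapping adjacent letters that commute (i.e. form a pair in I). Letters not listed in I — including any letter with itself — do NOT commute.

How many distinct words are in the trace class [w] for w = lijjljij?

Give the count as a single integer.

piece 0:l — minimal
piece 1:i — minimal
piece 2:j rests on {0:l}
piece 3:j rests on {2:j}
piece 4:l rests on {3:j}
piece 5:j rests on {4:l}
piece 6:i rests on {1:i}
piece 7:j rests on {5:j}
minimal pieces: {0:l, 1:i}
ways to finish when only these pieces remain (= sum over removing one remaining piece with nothing left below it):
  1 left: {6}→1  {7}→1
  2 left: {1,6}→1  {5,7}→1  {6,7}→2
  3 left: {1,6,7}→3  {4,5,7}→1  {5,6,7}→3
  4 left: {1,5,6,7}→6  {3,4,5,7}→1  {4,5,6,7}→4
  5 left: {1,4,5,6,7}→10  {2,3,4,5,7}→1  {3,4,5,6,7}→5
  6 left: {0,2,3,4,5,7}→1  {1,3,4,5,6,7}→15  {2,3,4,5,6,7}→6
  placing 0:l first → 21 extensions
  placing 1:i first → 7 extensions
total linear extensions = 28

28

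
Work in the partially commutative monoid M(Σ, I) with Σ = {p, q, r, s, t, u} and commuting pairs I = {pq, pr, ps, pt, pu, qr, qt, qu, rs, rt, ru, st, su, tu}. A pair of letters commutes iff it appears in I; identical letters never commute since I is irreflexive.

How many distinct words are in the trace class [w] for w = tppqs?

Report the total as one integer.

0(t) covers ∅
1(p) covers ∅
2(p) covers 1:p
3(q) covers ∅
4(s) covers 3:q
floor of heap: 0:t, 1:p, 3:q
completions by unplaced set U, small U first (add the entries for U minus each lowest piece of U):
  |U|=1: {0}:1  {2}:1  {4}:1
  |U|=2: {0,2}:2  {0,4}:2  {1,2}:1  {2,4}:2  {3,4}:1
  |U|=3: {0,1,2}:3  {0,2,4}:6  {0,3,4}:3  {1,2,4}:3  {2,3,4}:3
  start at 0(t): 6
  start at 1(p): 12
  start at 3(q): 12
sum over floor = 30

30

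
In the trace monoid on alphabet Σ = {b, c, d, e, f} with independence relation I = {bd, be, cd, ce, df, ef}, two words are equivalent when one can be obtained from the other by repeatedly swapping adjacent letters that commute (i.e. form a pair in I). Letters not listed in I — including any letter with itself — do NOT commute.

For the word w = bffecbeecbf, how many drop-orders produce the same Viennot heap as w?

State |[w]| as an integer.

#0=b has no predecessor
#1=f depends on [0:b]
#2=f depends on [1:f]
#3=e has no predecessor
#4=c depends on [2:f]
#5=b depends on [4:c]
#6=e depends on [3:e]
#7=e depends on [6:e]
#8=c depends on [5:b]
#9=b depends on [8:c]
#10=f depends on [9:b]
sources: [0:b, 3:e]
N(rest) = Σ N(rest − s) over sources s of rest; N(one piece) = 1:
  size 1 → [7]=1  [10]=1
  size 2 → [6,7]=1  [7,10]=2  [9,10]=1
  size 3 → [3,6,7]=1  [6,7,10]=3  [7,9,10]=3  [8,9,10]=1
  size 4 → [3,6,7,10]=4  [5,8,9,10]=1  [6,7,9,10]=6  [7,8,9,10]=4
  size 5 → [3,6,7,9,10]=10  [4,5,8,9,10]=1  [5,7,8,9,10]=5  [6,7,8,9,10]=10
  size 6 → [2,4,5,8,9,10]=1  [3,6,7,8,9,10]=20  [4,5,7,8,9,10]=6  [5,6,7,8,9,10]=15
  size 7 → [1,2,4,5,8,9,10]=1  [2,4,5,7,8,9,10]=7  [3,5,6,7,8,9,10]=35  [4,5,6,7,8,9,10]=21
  size 8 → [0,1,2,4,5,8,9,10]=1  [1,2,4,5,7,8,9,10]=8  [2,4,5,6,7,8,9,10]=28  [3,4,5,6,7,8,9,10]=56
  size 9 → [0,1,2,4,5,7,8,9,10]=9  [1,2,4,5,6,7,8,9,10]=36  [2,3,4,5,6,7,8,9,10]=84
  first=0(b) contributes 120
  first=3(e) contributes 45
|[w]| = 165

165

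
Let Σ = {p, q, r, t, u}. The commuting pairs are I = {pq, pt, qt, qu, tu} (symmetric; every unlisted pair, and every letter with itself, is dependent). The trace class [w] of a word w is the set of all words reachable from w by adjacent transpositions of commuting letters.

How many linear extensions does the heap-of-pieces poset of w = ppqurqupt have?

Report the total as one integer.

48

drop 0:p onto floor
drop 1:p onto {0:p}
drop 2:q onto floor
drop 3:u onto {1:p}
drop 4:r onto {2:q, 3:u}
drop 5:q onto {4:r}
drop 6:u onto {4:r}
drop 7:p onto {6:u}
drop 8:t onto {4:r}
ground layer = {0:p, 2:q}
drop-orders for the pieces not yet dropped (sum over which currently-grounded one goes next):
  1 to go: {5} 1  {7} 1  {8} 1
  2 to go: {5,7} 2  {5,8} 2  {6,7} 1  {7,8} 2
  3 to go: {5,6,7} 3  {5,7,8} 6  {6,7,8} 3
  4 to go: {5,6,7,8} 12
  5 to go: {4,5,6,7,8} 12
  6 to go: {2,4,5,6,7,8} 12  {3,4,5,6,7,8} 12
  7 to go: {1,3,4,5,6,7,8} 12  {2,3,4,5,6,7,8} 24
  if 0:p drops first: 36 orders
  if 2:q drops first: 12 orders
heap linearizations: 48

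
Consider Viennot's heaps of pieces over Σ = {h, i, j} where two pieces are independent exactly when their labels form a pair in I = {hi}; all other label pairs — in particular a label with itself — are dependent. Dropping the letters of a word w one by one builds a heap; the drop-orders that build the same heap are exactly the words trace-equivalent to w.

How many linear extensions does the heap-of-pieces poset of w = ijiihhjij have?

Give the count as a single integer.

drop 0:i onto floor
drop 1:j onto {0:i}
drop 2:i onto {1:j}
drop 3:i onto {2:i}
drop 4:h onto {1:j}
drop 5:h onto {4:h}
drop 6:j onto {3:i, 5:h}
drop 7:i onto {6:j}
drop 8:j onto {7:i}
ground layer = {0:i}
drop-orders for the pieces not yet dropped (sum over which currently-grounded one goes next):
  1 to go: {8} 1
  2 to go: {7,8} 1
  3 to go: {6,7,8} 1
  4 to go: {3,6,7,8} 1  {5,6,7,8} 1
  5 to go: {2,3,6,7,8} 1  {3,5,6,7,8} 2  {4,5,6,7,8} 1
  6 to go: {2,3,5,6,7,8} 3  {3,4,5,6,7,8} 3
  7 to go: {2,3,4,5,6,7,8} 6
  if 0:i drops first: 6 orders

6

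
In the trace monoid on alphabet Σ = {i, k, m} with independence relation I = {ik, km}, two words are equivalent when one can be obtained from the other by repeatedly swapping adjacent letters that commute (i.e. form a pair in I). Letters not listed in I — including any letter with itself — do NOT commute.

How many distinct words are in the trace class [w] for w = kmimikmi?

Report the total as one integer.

28

#0=k has no predecessor
#1=m has no predecessor
#2=i depends on [1:m]
#3=m depends on [2:i]
#4=i depends on [3:m]
#5=k depends on [0:k]
#6=m depends on [4:i]
#7=i depends on [6:m]
sources: [0:k, 1:m]
N(rest) = Σ N(rest − s) over sources s of rest; N(one piece) = 1:
  size 1 → [5]=1  [7]=1
  size 2 → [0,5]=1  [5,7]=2  [6,7]=1
  size 3 → [0,5,7]=3  [4,6,7]=1  [5,6,7]=3
  size 4 → [0,5,6,7]=6  [3,4,6,7]=1  [4,5,6,7]=4
  size 5 → [0,4,5,6,7]=10  [2,3,4,6,7]=1  [3,4,5,6,7]=5
  size 6 → [0,3,4,5,6,7]=15  [1,2,3,4,6,7]=1  [2,3,4,5,6,7]=6
  first=0(k) contributes 7
  first=1(m) contributes 21
|[w]| = 28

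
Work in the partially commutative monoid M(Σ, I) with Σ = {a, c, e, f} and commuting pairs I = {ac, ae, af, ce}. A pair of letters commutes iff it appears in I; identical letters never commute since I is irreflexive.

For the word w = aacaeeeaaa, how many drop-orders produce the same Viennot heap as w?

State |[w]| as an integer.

840

#0=a has no predecessor
#1=a depends on [0:a]
#2=c has no predecessor
#3=a depends on [1:a]
#4=e has no predecessor
#5=e depends on [4:e]
#6=e depends on [5:e]
#7=a depends on [3:a]
#8=a depends on [7:a]
#9=a depends on [8:a]
sources: [0:a, 2:c, 4:e]
N(rest) = Σ N(rest − s) over sources s of rest; N(one piece) = 1:
  size 1 → [2]=1  [6]=1  [9]=1
  size 2 → [2,6]=2  [2,9]=2  [5,6]=1  [6,9]=2  [8,9]=1
  size 3 → [2,5,6]=3  [2,6,9]=6  [2,8,9]=3  [4,5,6]=1  [5,6,9]=3  [6,8,9]=3  [7,8,9]=1
  size 4 → [2,4,5,6]=4  [2,5,6,9]=12  [2,6,8,9]=12  [2,7,8,9]=4  [3,7,8,9]=1  [4,5,6,9]=4  [5,6,8,9]=6  [6,7,8,9]=4
  size 5 → [1,3,7,8,9]=1  [2,3,7,8,9]=5  [2,4,5,6,9]=20  [2,5,6,8,9]=30  [2,6,7,8,9]=20  [3,6,7,8,9]=5  [4,5,6,8,9]=10  [5,6,7,8,9]=10
  size 6 → [0,1,3,7,8,9]=1  [1,2,3,7,8,9]=6  [1,3,6,7,8,9]=6  [2,3,6,7,8,9]=30  [2,4,5,6,8,9]=60  [2,5,6,7,8,9]=60  [3,5,6,7,8,9]=15  [4,5,6,7,8,9]=20
  size 7 → [0,1,2,3,7,8,9]=7  [0,1,3,6,7,8,9]=7  [1,2,3,6,7,8,9]=42  [1,3,5,6,7,8,9]=21  [2,3,5,6,7,8,9]=105  [2,4,5,6,7,8,9]=140  [3,4,5,6,7,8,9]=35
  size 8 → [0,1,2,3,6,7,8,9]=56  [0,1,3,5,6,7,8,9]=28  [1,2,3,5,6,7,8,9]=168  [1,3,4,5,6,7,8,9]=56  [2,3,4,5,6,7,8,9]=280
  first=0(a) contributes 504
  first=2(c) contributes 84
  first=4(e) contributes 252
|[w]| = 840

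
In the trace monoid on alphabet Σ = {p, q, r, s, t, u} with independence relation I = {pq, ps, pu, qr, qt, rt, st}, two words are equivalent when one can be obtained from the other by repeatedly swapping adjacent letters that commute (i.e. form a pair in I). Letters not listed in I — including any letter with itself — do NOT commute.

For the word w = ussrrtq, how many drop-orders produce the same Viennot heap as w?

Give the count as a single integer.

18

drop 0:u onto floor
drop 1:s onto {0:u}
drop 2:s onto {1:s}
drop 3:r onto {2:s}
drop 4:r onto {3:r}
drop 5:t onto {0:u}
drop 6:q onto {2:s}
ground layer = {0:u}
drop-orders for the pieces not yet dropped (sum over which currently-grounded one goes next):
  1 to go: {4} 1  {5} 1  {6} 1
  2 to go: {3,4} 1  {4,5} 2  {4,6} 2  {5,6} 2
  3 to go: {3,4,5} 3  {3,4,6} 3  {4,5,6} 6
  4 to go: {2,3,4,6} 3  {3,4,5,6} 12
  5 to go: {1,2,3,4,6} 3  {2,3,4,5,6} 15
  if 0:u drops first: 18 orders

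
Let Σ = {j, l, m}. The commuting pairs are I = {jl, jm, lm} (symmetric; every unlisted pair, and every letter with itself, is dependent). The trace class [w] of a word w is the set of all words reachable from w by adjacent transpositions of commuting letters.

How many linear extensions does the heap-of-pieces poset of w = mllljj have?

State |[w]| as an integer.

60

0(m) covers ∅
1(l) covers ∅
2(l) covers 1:l
3(l) covers 2:l
4(j) covers ∅
5(j) covers 4:j
floor of heap: 0:m, 1:l, 4:j
completions by unplaced set U, small U first (add the entries for U minus each lowest piece of U):
  |U|=1: {0}:1  {3}:1  {5}:1
  |U|=2: {0,3}:2  {0,5}:2  {2,3}:1  {3,5}:2  {4,5}:1
  |U|=3: {0,2,3}:3  {0,3,5}:6  {0,4,5}:3  {1,2,3}:1  {2,3,5}:3  {3,4,5}:3
  |U|=4: {0,1,2,3}:4  {0,2,3,5}:12  {0,3,4,5}:12  {1,2,3,5}:4  {2,3,4,5}:6
  start at 0(m): 10
  start at 1(l): 30
  start at 4(j): 20
sum over floor = 60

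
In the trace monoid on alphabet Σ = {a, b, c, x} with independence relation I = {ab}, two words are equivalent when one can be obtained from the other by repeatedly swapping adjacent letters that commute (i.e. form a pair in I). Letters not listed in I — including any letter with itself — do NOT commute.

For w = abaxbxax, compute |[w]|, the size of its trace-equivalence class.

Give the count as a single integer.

0(a) covers ∅
1(b) covers ∅
2(a) covers 0:a
3(x) covers 1:b, 2:a
4(b) covers 3:x
5(x) covers 4:b
6(a) covers 5:x
7(x) covers 6:a
floor of heap: 0:a, 1:b
completions by unplaced set U, small U first (add the entries for U minus each lowest piece of U):
  |U|=1: {7}:1
  |U|=2: {6,7}:1
  |U|=3: {5,6,7}:1
  |U|=4: {4,5,6,7}:1
  |U|=5: {3,4,5,6,7}:1
  |U|=6: {1,3,4,5,6,7}:1  {2,3,4,5,6,7}:1
  start at 0(a): 2
  start at 1(b): 1
sum over floor = 3

3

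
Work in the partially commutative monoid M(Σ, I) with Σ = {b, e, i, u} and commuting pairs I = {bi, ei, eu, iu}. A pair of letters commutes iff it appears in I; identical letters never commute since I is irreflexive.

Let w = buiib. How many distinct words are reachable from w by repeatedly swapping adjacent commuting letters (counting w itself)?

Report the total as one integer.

10

drop 0:b onto floor
drop 1:u onto {0:b}
drop 2:i onto floor
drop 3:i onto {2:i}
drop 4:b onto {1:u}
ground layer = {0:b, 2:i}
drop-orders for the pieces not yet dropped (sum over which currently-grounded one goes next):
  1 to go: {3} 1  {4} 1
  2 to go: {1,4} 1  {2,3} 1  {3,4} 2
  3 to go: {0,1,4} 1  {1,3,4} 3  {2,3,4} 3
  if 0:b drops first: 6 orders
  if 2:i drops first: 4 orders
heap linearizations: 10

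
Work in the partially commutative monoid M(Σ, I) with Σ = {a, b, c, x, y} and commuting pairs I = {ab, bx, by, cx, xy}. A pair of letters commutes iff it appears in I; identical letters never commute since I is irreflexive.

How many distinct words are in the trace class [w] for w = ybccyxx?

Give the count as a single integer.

0(y) covers ∅
1(b) covers ∅
2(c) covers 0:y, 1:b
3(c) covers 2:c
4(y) covers 3:c
5(x) covers ∅
6(x) covers 5:x
floor of heap: 0:y, 1:b, 5:x
completions by unplaced set U, small U first (add the entries for U minus each lowest piece of U):
  |U|=1: {4}:1  {6}:1
  |U|=2: {3,4}:1  {4,6}:2  {5,6}:1
  |U|=3: {2,3,4}:1  {3,4,6}:3  {4,5,6}:3
  |U|=4: {0,2,3,4}:1  {1,2,3,4}:1  {2,3,4,6}:4  {3,4,5,6}:6
  |U|=5: {0,1,2,3,4}:2  {0,2,3,4,6}:5  {1,2,3,4,6}:5  {2,3,4,5,6}:10
  start at 0(y): 15
  start at 1(b): 15
  start at 5(x): 12
sum over floor = 42

42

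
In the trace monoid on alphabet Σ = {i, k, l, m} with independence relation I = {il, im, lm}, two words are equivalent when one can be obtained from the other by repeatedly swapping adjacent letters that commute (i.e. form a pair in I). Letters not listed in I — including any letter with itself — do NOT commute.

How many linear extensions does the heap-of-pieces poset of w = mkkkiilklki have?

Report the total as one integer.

drop 0:m onto floor
drop 1:k onto {0:m}
drop 2:k onto {1:k}
drop 3:k onto {2:k}
drop 4:i onto {3:k}
drop 5:i onto {4:i}
drop 6:l onto {3:k}
drop 7:k onto {5:i, 6:l}
drop 8:l onto {7:k}
drop 9:k onto {8:l}
drop 10:i onto {9:k}
ground layer = {0:m}
drop-orders for the pieces not yet dropped (sum over which currently-grounded one goes next):
  1 to go: {10} 1
  2 to go: {9,10} 1
  3 to go: {8,9,10} 1
  4 to go: {7,8,9,10} 1
  5 to go: {5,7,8,9,10} 1  {6,7,8,9,10} 1
  6 to go: {4,5,7,8,9,10} 1  {5,6,7,8,9,10} 2
  7 to go: {4,5,6,7,8,9,10} 3
  8 to go: {3,4,5,6,7,8,9,10} 3
  9 to go: {2,3,4,5,6,7,8,9,10} 3
  if 0:m drops first: 3 orders

3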